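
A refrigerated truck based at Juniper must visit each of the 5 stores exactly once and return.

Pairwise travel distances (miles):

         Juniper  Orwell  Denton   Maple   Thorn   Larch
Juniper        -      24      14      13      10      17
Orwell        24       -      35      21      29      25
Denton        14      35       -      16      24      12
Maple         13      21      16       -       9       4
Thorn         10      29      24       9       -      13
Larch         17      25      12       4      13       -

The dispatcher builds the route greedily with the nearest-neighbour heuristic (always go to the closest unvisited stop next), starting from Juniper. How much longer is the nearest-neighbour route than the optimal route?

From Juniper: Thorn=10, Maple=13, Denton=14, Larch=17, Orwell=24 → choose Thorn (10).
From Thorn: Maple=9, Larch=13, Denton=24, Orwell=29 → choose Maple (9).
From Maple: Larch=4, Denton=16, Orwell=21 → choose Larch (4).
From Larch: Denton=12, Orwell=25 → choose Denton (12).
From Denton: Orwell=35 → choose Orwell (35).
NN route Juniper → Thorn → Maple → Larch → Denton → Orwell → Juniper costs 94.
Optimal: Juniper → Denton → Larch → Maple → Orwell → Thorn → Juniper costs 90 (by enumerating all 60 distinct tours).
Excess = 94 − 90 = 4.

Excess over optimum: 4 miles.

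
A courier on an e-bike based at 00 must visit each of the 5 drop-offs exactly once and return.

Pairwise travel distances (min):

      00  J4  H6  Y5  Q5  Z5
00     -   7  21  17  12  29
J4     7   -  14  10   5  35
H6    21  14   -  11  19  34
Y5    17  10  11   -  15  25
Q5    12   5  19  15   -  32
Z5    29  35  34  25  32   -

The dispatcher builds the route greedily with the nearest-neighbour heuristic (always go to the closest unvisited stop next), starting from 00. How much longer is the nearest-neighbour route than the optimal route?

From 00: J4=7, Q5=12, Y5=17, H6=21, Z5=29 → choose J4 (7).
From J4: Q5=5, Y5=10, H6=14, Z5=35 → choose Q5 (5).
From Q5: Y5=15, H6=19, Z5=32 → choose Y5 (15).
From Y5: H6=11, Z5=25 → choose H6 (11).
From H6: Z5=34 → choose Z5 (34).
NN route 00 → J4 → Q5 → Y5 → H6 → Z5 → 00 costs 101.
Optimal: 00 → J4 → Q5 → H6 → Y5 → Z5 → 00 costs 96 (by enumerating all 60 distinct tours).
Excess = 101 − 96 = 5.

5 min longer than the optimal tour.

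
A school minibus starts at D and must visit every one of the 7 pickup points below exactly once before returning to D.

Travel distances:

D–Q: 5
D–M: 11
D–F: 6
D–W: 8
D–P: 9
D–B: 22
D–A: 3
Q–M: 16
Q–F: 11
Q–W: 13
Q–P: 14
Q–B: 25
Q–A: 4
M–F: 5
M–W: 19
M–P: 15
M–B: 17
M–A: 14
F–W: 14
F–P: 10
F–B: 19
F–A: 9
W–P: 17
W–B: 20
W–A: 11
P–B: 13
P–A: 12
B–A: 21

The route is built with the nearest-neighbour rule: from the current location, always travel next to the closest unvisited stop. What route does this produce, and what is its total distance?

At D the remaining stops are A 3, Q 5, F 6, W 8, P 9, M 11, B 22; go to A.
At A the remaining stops are Q 4, F 9, W 11, P 12, M 14, B 21; go to Q.
At Q the remaining stops are F 11, W 13, P 14, M 16, B 25; go to F.
At F the remaining stops are M 5, P 10, W 14, B 19; go to M.
At M the remaining stops are P 15, B 17, W 19; go to P.
At P the remaining stops are B 13, W 17; go to B.
At B the remaining stops are W 20; go to W.
Return W→D: 8.
Total = 3 + 4 + 11 + 5 + 15 + 13 + 20 + 8 = 79.

Total distance 79 via the nearest-neighbour route D → A → Q → F → M → P → B → W → D.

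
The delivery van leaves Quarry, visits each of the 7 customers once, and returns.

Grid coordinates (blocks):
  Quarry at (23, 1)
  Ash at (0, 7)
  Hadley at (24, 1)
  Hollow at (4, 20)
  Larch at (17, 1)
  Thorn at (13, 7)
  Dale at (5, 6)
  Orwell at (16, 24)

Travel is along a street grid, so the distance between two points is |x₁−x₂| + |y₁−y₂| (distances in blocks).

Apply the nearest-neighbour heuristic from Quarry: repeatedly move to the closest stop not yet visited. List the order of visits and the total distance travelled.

96 blocks along Quarry → Hadley → Larch → Thorn → Dale → Ash → Hollow → Orwell → Quarry.

At Quarry the remaining stops are Hadley 1, Larch 6, Thorn 16, Dale 23, Ash 29, Orwell 30, Hollow 38; go to Hadley.
At Hadley the remaining stops are Larch 7, Thorn 17, Dale 24, Ash 30, Orwell 31, Hollow 39; go to Larch.
At Larch the remaining stops are Thorn 10, Dale 17, Ash 23, Orwell 24, Hollow 32; go to Thorn.
At Thorn the remaining stops are Dale 9, Ash 13, Orwell 20, Hollow 22; go to Dale.
At Dale the remaining stops are Ash 6, Hollow 15, Orwell 29; go to Ash.
At Ash the remaining stops are Hollow 17, Orwell 33; go to Hollow.
At Hollow the remaining stops are Orwell 16; go to Orwell.
Return Orwell→Quarry: 30.
Total = 1 + 7 + 10 + 9 + 6 + 17 + 16 + 30 = 96.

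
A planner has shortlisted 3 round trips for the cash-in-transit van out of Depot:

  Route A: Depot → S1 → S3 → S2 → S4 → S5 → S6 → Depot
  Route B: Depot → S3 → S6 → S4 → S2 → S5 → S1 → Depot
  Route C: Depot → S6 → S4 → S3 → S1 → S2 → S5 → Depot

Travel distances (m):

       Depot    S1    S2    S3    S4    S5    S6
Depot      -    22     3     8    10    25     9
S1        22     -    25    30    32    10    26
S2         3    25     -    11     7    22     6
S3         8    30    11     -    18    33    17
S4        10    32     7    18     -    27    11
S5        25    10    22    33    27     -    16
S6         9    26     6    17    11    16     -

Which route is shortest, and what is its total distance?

Shortest is Route B, total 97 m.

Route A: 22 + 30 + 11 + 7 + 27 + 16 + 9 = 122
Route B: 8 + 17 + 11 + 7 + 22 + 10 + 22 = 97
Route C: 9 + 11 + 18 + 30 + 25 + 22 + 25 = 140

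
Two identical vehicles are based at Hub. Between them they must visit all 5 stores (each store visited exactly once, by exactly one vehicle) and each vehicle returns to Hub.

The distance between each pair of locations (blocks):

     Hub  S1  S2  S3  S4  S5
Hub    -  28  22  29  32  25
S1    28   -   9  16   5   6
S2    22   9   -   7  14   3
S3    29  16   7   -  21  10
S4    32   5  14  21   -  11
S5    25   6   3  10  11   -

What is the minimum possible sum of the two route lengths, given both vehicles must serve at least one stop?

There are 2^4 − 1 = 15 ways to divide the 5 stops into two non-empty groups. For each, the best each vehicle can do is its own shortest tour through its group:
  {S1} + {S2, S3, S4, S5}: 56 + 82 = 138
  {S2} + {S1, S3, S4, S5}: 44 + 82 = 126
  {S1, S2} + {S3, S4, S5}: 59 + 82 = 141
  {S3} + {S1, S2, S4, S5}: 58 + 68 = 126
  {S1, S3} + {S2, S4, S5}: 73 + 68 = 141
  {S2, S3} + {S1, S4, S5}: 58 + 68 = 126
  … (15 splits in total)
Best: vehicle 1 Hub → S2 → Hub = 44; vehicle 2 Hub → S3 → S5 → S1 → S4 → Hub = 82; combined 126.

126 blocks — the smallest possible combined total.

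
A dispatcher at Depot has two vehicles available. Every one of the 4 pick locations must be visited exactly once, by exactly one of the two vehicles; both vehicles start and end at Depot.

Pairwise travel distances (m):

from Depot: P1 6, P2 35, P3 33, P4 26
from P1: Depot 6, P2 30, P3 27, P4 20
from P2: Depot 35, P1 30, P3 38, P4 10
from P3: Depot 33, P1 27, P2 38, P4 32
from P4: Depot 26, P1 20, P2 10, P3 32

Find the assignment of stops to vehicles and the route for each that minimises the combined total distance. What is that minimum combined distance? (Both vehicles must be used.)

119 m — the smallest possible combined total.

Try each way of splitting the stops between the two vehicles (each non-empty) and, for each split, find the best tour for each vehicle:
  {P1} + {P2, P3, P4}: 12 + 107 = 119
  {P2} + {P1, P3, P4}: 70 + 91 = 161
  {P1, P2} + {P3, P4}: 71 + 91 = 162
  {P3} + {P1, P2, P4}: 66 + 71 = 137
  {P1, P3} + {P2, P4}: 66 + 71 = 137
  {P2, P3} + {P1, P4}: 106 + 52 = 158
  … (7 splits in total)
Best: vehicle 1 Depot → P1 → Depot = 12; vehicle 2 Depot → P3 → P2 → P4 → Depot = 107; combined 119.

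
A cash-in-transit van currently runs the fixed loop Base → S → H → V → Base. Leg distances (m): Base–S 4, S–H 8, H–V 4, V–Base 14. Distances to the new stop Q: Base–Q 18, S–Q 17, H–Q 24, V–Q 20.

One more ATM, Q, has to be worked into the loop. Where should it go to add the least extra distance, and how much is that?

Insertion cost between consecutive stops i–j is d(i,Q) + d(Q,j) − d(i,j):
  between Base and S: 18 + 17 − 4 = 31
  between S and H: 17 + 24 − 8 = 33
  between H and V: 24 + 20 − 4 = 40
  between V and Base: 20 + 18 − 14 = 24
Cheapest insertion is between V and Base, adding 24.
New total = 30 + 24 = 54.

+24 m — insert Q between V and Base.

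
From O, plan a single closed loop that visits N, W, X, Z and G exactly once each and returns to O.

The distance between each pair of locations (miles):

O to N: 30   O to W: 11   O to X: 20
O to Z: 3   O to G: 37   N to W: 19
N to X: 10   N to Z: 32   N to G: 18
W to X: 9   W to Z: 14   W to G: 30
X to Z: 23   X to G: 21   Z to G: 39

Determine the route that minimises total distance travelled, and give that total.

There are 60 distinct closed tours to check (reversals are equivalent).
O→N→W→X→Z→G→O: 30+19+9+23+39+37 = 157
O→N→W→X→G→Z→O: 30+19+9+21+39+3 = 121
O→N→W→Z→X→G→O: 30+19+14+23+21+37 = 144
O→N→W→Z→G→X→O: 30+19+14+39+21+20 = 143
O→N→W→G→X→Z→O: 30+19+30+21+23+3 = 126
O→N→W→G→Z→X→O: 30+19+30+39+23+20 = 161
O→N→X→W→Z→G→O: 30+10+9+14+39+37 = 139
O→N→X→W→G→Z→O: 30+10+9+30+39+3 = 121
O→N→X→Z→W→G→O: 30+10+23+14+30+37 = 144
O→N→X→Z→G→W→O: 30+10+23+39+30+11 = 143
O→N→X→G→W→Z→O: 30+10+21+30+14+3 = 108
O→N→X→G→Z→W→O: 30+10+21+39+14+11 = 125
O→N→Z→W→X→G→O: 30+32+14+9+21+37 = 143
O→N→Z→W→G→X→O: 30+32+14+30+21+20 = 147
… (46 more)
O→W→X→N→G→Z→O: 11+9+10+18+39+3 = 90  ← best
The minimum is 90.
One optimal route: O → W → X → N → G → Z → O (or its reverse).

Minimum total distance: 90 miles.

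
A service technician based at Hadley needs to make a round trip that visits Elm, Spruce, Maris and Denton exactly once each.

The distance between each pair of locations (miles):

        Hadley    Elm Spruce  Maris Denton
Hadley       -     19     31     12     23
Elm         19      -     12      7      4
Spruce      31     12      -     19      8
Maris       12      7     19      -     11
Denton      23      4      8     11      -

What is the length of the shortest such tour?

With 4 stops there are 4!/2 = 12 distinct round trips (a route and its reverse cost the same).
Hadley→Elm→Spruce→Maris→Denton→Hadley: 19+12+19+11+23 = 84
Hadley→Elm→Spruce→Denton→Maris→Hadley: 19+12+8+11+12 = 62
Hadley→Elm→Maris→Spruce→Denton→Hadley: 19+7+19+8+23 = 76
Hadley→Elm→Maris→Denton→Spruce→Hadley: 19+7+11+8+31 = 76
Hadley→Elm→Denton→Spruce→Maris→Hadley: 19+4+8+19+12 = 62
Hadley→Elm→Denton→Maris→Spruce→Hadley: 19+4+11+19+31 = 84
Hadley→Spruce→Elm→Maris→Denton→Hadley: 31+12+7+11+23 = 84
Hadley→Spruce→Elm→Denton→Maris→Hadley: 31+12+4+11+12 = 70
Hadley→Spruce→Maris→Elm→Denton→Hadley: 31+19+7+4+23 = 84
Hadley→Spruce→Denton→Elm→Maris→Hadley: 31+8+4+7+12 = 62
Hadley→Maris→Elm→Spruce→Denton→Hadley: 12+7+12+8+23 = 62
Hadley→Maris→Spruce→Elm→Denton→Hadley: 12+19+12+4+23 = 70
The minimum is 62.
One optimal route: Hadley → Elm → Spruce → Denton → Maris → Hadley (or its reverse).

Shortest round trip = 62 miles.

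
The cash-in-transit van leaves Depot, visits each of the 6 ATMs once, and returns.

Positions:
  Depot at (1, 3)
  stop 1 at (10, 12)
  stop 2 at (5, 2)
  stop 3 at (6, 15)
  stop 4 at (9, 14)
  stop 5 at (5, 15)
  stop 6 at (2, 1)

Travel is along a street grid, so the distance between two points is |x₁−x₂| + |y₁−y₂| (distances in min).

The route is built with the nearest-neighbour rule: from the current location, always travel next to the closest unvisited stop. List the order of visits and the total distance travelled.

Total distance 46 min via the nearest-neighbour route Depot → stop 6 → stop 2 → stop 5 → stop 3 → stop 4 → stop 1 → Depot.

Depot → [stop 6:3 / stop 2:5 / stop 5:16 / stop 3:17 / stop 1:18 / stop 4:19] → stop 6 (3)
stop 6 → [stop 2:4 / stop 5:17 / stop 3:18 / stop 1:19 / stop 4:20] → stop 2 (4)
stop 2 → [stop 5:13 / stop 3:14 / stop 1:15 / stop 4:16] → stop 5 (13)
stop 5 → [stop 3:1 / stop 4:5 / stop 1:8] → stop 3 (1)
stop 3 → [stop 4:4 / stop 1:7] → stop 4 (4)
stop 4 → [stop 1:3] → stop 1 (3)
Return stop 1→Depot: 18.
Total = 3 + 4 + 13 + 1 + 4 + 3 + 18 = 46.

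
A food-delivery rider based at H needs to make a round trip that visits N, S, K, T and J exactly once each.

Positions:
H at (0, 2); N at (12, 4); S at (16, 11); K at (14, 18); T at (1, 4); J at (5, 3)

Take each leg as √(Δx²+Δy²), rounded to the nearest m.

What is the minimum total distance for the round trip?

Minimum total distance: 48 m.

H - N - S - K - T - J - H: 12+8+7+19+4+5 = 55
H - N - S - K - J - T - H: 12+8+7+17+4+2 = 50
H - N - S - T - K - J - H: 12+8+17+19+17+5 = 78
H - N - S - T - J - K - H: 12+8+17+4+17+21 = 79
H - N - S - J - K - T - H: 12+8+14+17+19+2 = 72
H - N - S - J - T - K - H: 12+8+14+4+19+21 = 78
H - N - K - S - T - J - H: 12+14+7+17+4+5 = 59
H - N - K - S - J - T - H: 12+14+7+14+4+2 = 53
H - N - K - T - S - J - H: 12+14+19+17+14+5 = 81
H - N - K - T - J - S - H: 12+14+19+4+14+18 = 81
H - N - K - J - S - T - H: 12+14+17+14+17+2 = 76
H - N - K - J - T - S - H: 12+14+17+4+17+18 = 82
H - N - T - S - K - J - H: 12+11+17+7+17+5 = 69
H - N - T - S - J - K - H: 12+11+17+14+17+21 = 92
… (46 more)
H - T - K - S - N - J - H: 2+19+7+8+7+5 = 48  ← best
The minimum is 48.
One optimal route: H → T → K → S → N → J → H (or its reverse).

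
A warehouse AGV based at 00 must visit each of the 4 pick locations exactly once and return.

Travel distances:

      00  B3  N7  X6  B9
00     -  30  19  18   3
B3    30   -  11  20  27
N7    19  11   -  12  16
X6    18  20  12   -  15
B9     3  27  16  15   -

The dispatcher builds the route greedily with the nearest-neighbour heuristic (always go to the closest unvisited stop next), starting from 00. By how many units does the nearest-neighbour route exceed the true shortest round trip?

From 00: B9=3, X6=18, N7=19, B3=30 → choose B9 (3).
From B9: X6=15, N7=16, B3=27 → choose X6 (15).
From X6: N7=12, B3=20 → choose N7 (12).
From N7: B3=11 → choose B3 (11).
NN route 00 → B9 → X6 → N7 → B3 → 00 costs 71.
Optimal: 00 → N7 → B3 → X6 → B9 → 00 costs 68 (by enumerating all 12 distinct tours).
Excess = 71 − 68 = 3.

3 longer than the optimal tour.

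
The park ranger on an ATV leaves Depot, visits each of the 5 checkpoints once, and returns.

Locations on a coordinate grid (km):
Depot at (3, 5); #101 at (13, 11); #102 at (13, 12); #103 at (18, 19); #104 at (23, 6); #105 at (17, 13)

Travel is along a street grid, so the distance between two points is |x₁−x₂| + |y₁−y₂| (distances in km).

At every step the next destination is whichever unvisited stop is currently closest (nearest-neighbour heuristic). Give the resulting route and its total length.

From Depot: distances to unvisited — #101=16, #102=17, #104=21, #105=22, #103=29. Nearest is #101 (16).
From #101: distances to unvisited — #102=1, #105=6, #103=13, #104=15. Nearest is #102 (1).
From #102: distances to unvisited — #105=5, #103=12, #104=16. Nearest is #105 (5).
From #105: distances to unvisited — #103=7, #104=13. Nearest is #103 (7).
From #103: distances to unvisited — #104=18. Nearest is #104 (18).
Return #104→Depot: 21.
Total = 16 + 1 + 5 + 7 + 18 + 21 = 68.

68 km along Depot → #101 → #102 → #105 → #103 → #104 → Depot.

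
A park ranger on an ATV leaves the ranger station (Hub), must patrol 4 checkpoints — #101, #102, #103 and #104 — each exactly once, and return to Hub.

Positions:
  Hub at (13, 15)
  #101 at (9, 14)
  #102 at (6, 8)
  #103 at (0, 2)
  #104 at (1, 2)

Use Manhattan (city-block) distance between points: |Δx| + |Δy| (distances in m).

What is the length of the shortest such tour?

There are 12 distinct closed tours to check (reversals are equivalent).
Hub-#101-#102-#103-#104-Hub: 5+9+12+1+25 = 52
Hub-#101-#102-#104-#103-Hub: 5+9+11+1+26 = 52
Hub-#101-#103-#102-#104-Hub: 5+21+12+11+25 = 74
Hub-#101-#103-#104-#102-Hub: 5+21+1+11+14 = 52
Hub-#101-#104-#102-#103-Hub: 5+20+11+12+26 = 74
Hub-#101-#104-#103-#102-Hub: 5+20+1+12+14 = 52
Hub-#102-#101-#103-#104-Hub: 14+9+21+1+25 = 70
Hub-#102-#101-#104-#103-Hub: 14+9+20+1+26 = 70
Hub-#102-#103-#101-#104-Hub: 14+12+21+20+25 = 92
Hub-#102-#104-#101-#103-Hub: 14+11+20+21+26 = 92
Hub-#103-#101-#102-#104-Hub: 26+21+9+11+25 = 92
Hub-#103-#102-#101-#104-Hub: 26+12+9+20+25 = 92
The minimum is 52.
One optimal route: Hub → #101 → #102 → #103 → #104 → Hub (or its reverse).

Shortest round trip = 52 m.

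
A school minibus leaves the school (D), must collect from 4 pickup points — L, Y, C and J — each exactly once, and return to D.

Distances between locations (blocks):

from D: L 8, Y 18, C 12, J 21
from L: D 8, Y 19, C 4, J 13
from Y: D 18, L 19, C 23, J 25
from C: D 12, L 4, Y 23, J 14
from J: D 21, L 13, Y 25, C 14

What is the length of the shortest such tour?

There are 12 distinct closed tours to check (reversals are equivalent).
D → L → Y → C → J → D: 8+19+23+14+21 = 85
D → L → Y → J → C → D: 8+19+25+14+12 = 78
D → L → C → Y → J → D: 8+4+23+25+21 = 81
D → L → C → J → Y → D: 8+4+14+25+18 = 69
D → L → J → Y → C → D: 8+13+25+23+12 = 81
D → L → J → C → Y → D: 8+13+14+23+18 = 76
D → Y → L → C → J → D: 18+19+4+14+21 = 76
D → Y → L → J → C → D: 18+19+13+14+12 = 76
D → Y → C → L → J → D: 18+23+4+13+21 = 79
D → Y → J → L → C → D: 18+25+13+4+12 = 72
D → C → L → Y → J → D: 12+4+19+25+21 = 81
D → C → Y → L → J → D: 12+23+19+13+21 = 88
The minimum is 69.
One optimal route: D → L → C → J → Y → D (or its reverse).

Shortest round trip = 69 blocks.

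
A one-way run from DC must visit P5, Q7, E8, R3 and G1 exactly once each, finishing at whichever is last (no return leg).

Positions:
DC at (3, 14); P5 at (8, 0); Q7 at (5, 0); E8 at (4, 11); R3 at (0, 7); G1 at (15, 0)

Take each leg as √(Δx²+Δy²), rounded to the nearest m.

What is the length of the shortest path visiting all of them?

Shortest open route: 28 m.

There are 5! = 120 possible orderings.
DC→P5→Q7→E8→R3→G1: 15+3+11+6+17 = 52
DC→P5→Q7→E8→G1→R3: 15+3+11+16+17 = 62
DC→P5→Q7→R3→E8→G1: 15+3+9+6+16 = 49
DC→P5→Q7→R3→G1→E8: 15+3+9+17+16 = 60
DC→P5→Q7→G1→E8→R3: 15+3+10+16+6 = 50
DC→P5→Q7→G1→R3→E8: 15+3+10+17+6 = 51
DC→P5→E8→Q7→R3→G1: 15+12+11+9+17 = 64
DC→P5→E8→Q7→G1→R3: 15+12+11+10+17 = 65
DC→P5→E8→R3→Q7→G1: 15+12+6+9+10 = 52
DC→P5→E8→R3→G1→Q7: 15+12+6+17+10 = 60
DC→P5→E8→G1→Q7→R3: 15+12+16+10+9 = 62
DC→P5→E8→G1→R3→Q7: 15+12+16+17+9 = 69
DC→P5→R3→Q7→E8→G1: 15+11+9+11+16 = 62
DC→P5→R3→Q7→G1→E8: 15+11+9+10+16 = 61
… (106 more)
DC→E8→R3→Q7→P5→G1: 3+6+9+3+7 = 28  ← best
The minimum is 28.
One shortest path: DC → E8 → R3 → Q7 → P5 → G1.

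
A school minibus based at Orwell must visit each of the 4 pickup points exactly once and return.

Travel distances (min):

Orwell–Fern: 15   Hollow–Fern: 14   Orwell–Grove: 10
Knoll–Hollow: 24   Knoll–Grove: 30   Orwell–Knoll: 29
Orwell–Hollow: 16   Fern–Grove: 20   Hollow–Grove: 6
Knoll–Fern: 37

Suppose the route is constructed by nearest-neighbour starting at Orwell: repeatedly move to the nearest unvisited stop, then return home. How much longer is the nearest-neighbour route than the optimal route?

From Orwell: Grove=10, Fern=15, Hollow=16, Knoll=29 → choose Grove (10).
From Grove: Hollow=6, Fern=20, Knoll=30 → choose Hollow (6).
From Hollow: Fern=14, Knoll=24 → choose Fern (14).
From Fern: Knoll=37 → choose Knoll (37).
NN route Orwell → Grove → Hollow → Fern → Knoll → Orwell costs 96.
Optimal: Orwell → Fern → Knoll → Hollow → Grove → Orwell costs 92 (by enumerating all 12 distinct tours).
Excess = 96 − 92 = 4.

4 min longer than the optimal tour.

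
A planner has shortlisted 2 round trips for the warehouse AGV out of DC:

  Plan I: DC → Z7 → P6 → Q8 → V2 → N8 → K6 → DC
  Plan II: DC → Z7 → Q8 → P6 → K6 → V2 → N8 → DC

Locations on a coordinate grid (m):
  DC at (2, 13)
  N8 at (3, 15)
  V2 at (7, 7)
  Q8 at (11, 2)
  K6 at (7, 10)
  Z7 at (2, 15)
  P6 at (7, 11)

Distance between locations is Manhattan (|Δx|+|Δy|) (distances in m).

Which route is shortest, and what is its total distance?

Shortest is Plan II, total 56 m.

Plan I: 2 + 9 + 13 + 9 + 12 + 9 + 8 = 62
Plan II: 2 + 22 + 13 + 1 + 3 + 12 + 3 = 56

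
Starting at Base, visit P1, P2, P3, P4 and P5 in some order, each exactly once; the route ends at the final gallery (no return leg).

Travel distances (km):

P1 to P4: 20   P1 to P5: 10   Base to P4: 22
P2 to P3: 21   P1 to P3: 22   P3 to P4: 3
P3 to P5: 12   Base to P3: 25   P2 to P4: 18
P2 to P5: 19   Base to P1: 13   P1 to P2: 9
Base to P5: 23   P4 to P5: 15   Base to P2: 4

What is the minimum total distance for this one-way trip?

There are 5! = 120 possible orderings.
Base→P1→P2→P3→P4→P5: 13+9+21+3+15 = 61
Base→P1→P2→P3→P5→P4: 13+9+21+12+15 = 70
Base→P1→P2→P4→P3→P5: 13+9+18+3+12 = 55
Base→P1→P2→P4→P5→P3: 13+9+18+15+12 = 67
Base→P1→P2→P5→P3→P4: 13+9+19+12+3 = 56
Base→P1→P2→P5→P4→P3: 13+9+19+15+3 = 59
Base→P1→P3→P2→P4→P5: 13+22+21+18+15 = 89
Base→P1→P3→P2→P5→P4: 13+22+21+19+15 = 90
Base→P1→P3→P4→P2→P5: 13+22+3+18+19 = 75
Base→P1→P3→P4→P5→P2: 13+22+3+15+19 = 72
Base→P1→P3→P5→P2→P4: 13+22+12+19+18 = 84
Base→P1→P3→P5→P4→P2: 13+22+12+15+18 = 80
Base→P1→P4→P2→P3→P5: 13+20+18+21+12 = 84
Base→P1→P4→P2→P5→P3: 13+20+18+19+12 = 82
… (106 more)
Base→P2→P1→P5→P3→P4: 4+9+10+12+3 = 38  ← best
The minimum is 38.
One shortest path: Base → P2 → P1 → P5 → P3 → P4.

38 km — the minimum one-way total.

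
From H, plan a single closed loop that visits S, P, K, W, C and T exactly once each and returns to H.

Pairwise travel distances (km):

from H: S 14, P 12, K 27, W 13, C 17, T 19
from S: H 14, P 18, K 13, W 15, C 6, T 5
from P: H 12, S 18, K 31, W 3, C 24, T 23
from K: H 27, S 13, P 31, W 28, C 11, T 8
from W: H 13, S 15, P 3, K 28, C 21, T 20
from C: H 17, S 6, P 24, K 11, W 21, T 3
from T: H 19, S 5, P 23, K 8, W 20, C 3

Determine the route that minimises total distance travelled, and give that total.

H - S - P - K - W - C - T - H: 14+18+31+28+21+3+19 = 134
H - S - P - K - W - T - C - H: 14+18+31+28+20+3+17 = 131
H - S - P - K - C - W - T - H: 14+18+31+11+21+20+19 = 134
H - S - P - K - C - T - W - H: 14+18+31+11+3+20+13 = 110
H - S - P - K - T - W - C - H: 14+18+31+8+20+21+17 = 129
H - S - P - K - T - C - W - H: 14+18+31+8+3+21+13 = 108
H - S - P - W - K - C - T - H: 14+18+3+28+11+3+19 = 96
H - S - P - W - K - T - C - H: 14+18+3+28+8+3+17 = 91
… (352 more)
H - P - W - S - K - T - C - H: 12+3+15+13+8+3+17 = 71  ← best
The minimum is 71.
One optimal route: H → P → W → S → K → T → C → H (or its reverse).

Minimum total distance: 71 km.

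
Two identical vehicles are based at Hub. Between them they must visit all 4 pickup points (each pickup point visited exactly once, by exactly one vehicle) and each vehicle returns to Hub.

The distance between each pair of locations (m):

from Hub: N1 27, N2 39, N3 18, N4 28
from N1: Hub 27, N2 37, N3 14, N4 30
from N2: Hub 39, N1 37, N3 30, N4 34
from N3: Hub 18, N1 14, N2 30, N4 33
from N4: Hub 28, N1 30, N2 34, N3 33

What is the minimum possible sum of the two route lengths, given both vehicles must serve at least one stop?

Minimum combined distance: 160 m.

Try each way of splitting the stops between the two vehicles (each non-empty) and, for each split, find the best tour for each vehicle:
  {N1} + {N2, N3, N4}: 54 + 110 = 164
  {N2} + {N1, N3, N4}: 78 + 90 = 168
  {N1, N2} + {N3, N4}: 103 + 79 = 182
  {N3} + {N1, N2, N4}: 36 + 126 = 162
  {N1, N3} + {N2, N4}: 59 + 101 = 160
  {N2, N3} + {N1, N4}: 87 + 85 = 172
  … (7 splits in total)
Best: vehicle 1 Hub → N1 → N3 → Hub = 59; vehicle 2 Hub → N2 → N4 → Hub = 101; combined 160.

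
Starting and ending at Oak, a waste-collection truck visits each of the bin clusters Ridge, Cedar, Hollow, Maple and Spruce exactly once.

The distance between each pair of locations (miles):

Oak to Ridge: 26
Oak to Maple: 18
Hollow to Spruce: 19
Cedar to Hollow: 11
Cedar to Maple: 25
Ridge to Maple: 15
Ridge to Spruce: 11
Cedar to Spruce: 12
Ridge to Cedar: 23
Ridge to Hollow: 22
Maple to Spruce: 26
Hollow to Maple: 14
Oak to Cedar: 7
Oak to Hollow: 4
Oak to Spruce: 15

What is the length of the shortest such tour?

Oak - Ridge - Cedar - Hollow - Maple - Spruce - Oak: 26+23+11+14+26+15 = 115
Oak - Ridge - Cedar - Hollow - Spruce - Maple - Oak: 26+23+11+19+26+18 = 123
Oak - Ridge - Cedar - Maple - Hollow - Spruce - Oak: 26+23+25+14+19+15 = 122
Oak - Ridge - Cedar - Maple - Spruce - Hollow - Oak: 26+23+25+26+19+4 = 123
Oak - Ridge - Cedar - Spruce - Hollow - Maple - Oak: 26+23+12+19+14+18 = 112
Oak - Ridge - Cedar - Spruce - Maple - Hollow - Oak: 26+23+12+26+14+4 = 105
Oak - Ridge - Hollow - Cedar - Maple - Spruce - Oak: 26+22+11+25+26+15 = 125
Oak - Ridge - Hollow - Cedar - Spruce - Maple - Oak: 26+22+11+12+26+18 = 115
Oak - Ridge - Hollow - Maple - Cedar - Spruce - Oak: 26+22+14+25+12+15 = 114
Oak - Ridge - Hollow - Maple - Spruce - Cedar - Oak: 26+22+14+26+12+7 = 107
Oak - Ridge - Hollow - Spruce - Cedar - Maple - Oak: 26+22+19+12+25+18 = 122
Oak - Ridge - Hollow - Spruce - Maple - Cedar - Oak: 26+22+19+26+25+7 = 125
Oak - Ridge - Maple - Cedar - Hollow - Spruce - Oak: 26+15+25+11+19+15 = 111
Oak - Ridge - Maple - Cedar - Spruce - Hollow - Oak: 26+15+25+12+19+4 = 101
… (46 more)
Oak - Cedar - Spruce - Ridge - Maple - Hollow - Oak: 7+12+11+15+14+4 = 63  ← best
The minimum is 63.
One optimal route: Oak → Cedar → Spruce → Ridge → Maple → Hollow → Oak (or its reverse).

Minimum total distance: 63 miles.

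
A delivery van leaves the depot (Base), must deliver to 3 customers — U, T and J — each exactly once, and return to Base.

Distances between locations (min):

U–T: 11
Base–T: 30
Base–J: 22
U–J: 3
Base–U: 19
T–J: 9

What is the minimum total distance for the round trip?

Base→U→T→J→Base: 19+11+9+22 = 61
Base→U→J→T→Base: 19+3+9+30 = 61
Base→T→U→J→Base: 30+11+3+22 = 66
The minimum is 61.
One optimal route: Base → U → T → J → Base (or its reverse).

Shortest round trip = 61 min.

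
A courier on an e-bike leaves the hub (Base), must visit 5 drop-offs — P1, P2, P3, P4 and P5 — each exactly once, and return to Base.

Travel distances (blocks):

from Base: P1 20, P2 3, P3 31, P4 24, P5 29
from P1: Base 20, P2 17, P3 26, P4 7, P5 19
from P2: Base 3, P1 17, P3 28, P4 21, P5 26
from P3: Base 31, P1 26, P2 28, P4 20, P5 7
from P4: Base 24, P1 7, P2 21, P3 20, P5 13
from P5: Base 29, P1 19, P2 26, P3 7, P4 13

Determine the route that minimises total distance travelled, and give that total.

Base→P1→P2→P3→P4→P5→Base: 20+17+28+20+13+29 = 127
Base→P1→P2→P3→P5→P4→Base: 20+17+28+7+13+24 = 109
Base→P1→P2→P4→P3→P5→Base: 20+17+21+20+7+29 = 114
Base→P1→P2→P4→P5→P3→Base: 20+17+21+13+7+31 = 109
Base→P1→P2→P5→P3→P4→Base: 20+17+26+7+20+24 = 114
Base→P1→P2→P5→P4→P3→Base: 20+17+26+13+20+31 = 127
Base→P1→P3→P2→P4→P5→Base: 20+26+28+21+13+29 = 137
Base→P1→P3→P2→P5→P4→Base: 20+26+28+26+13+24 = 137
Base→P1→P3→P4→P2→P5→Base: 20+26+20+21+26+29 = 142
Base→P1→P3→P4→P5→P2→Base: 20+26+20+13+26+3 = 108
Base→P1→P3→P5→P2→P4→Base: 20+26+7+26+21+24 = 124
Base→P1→P3→P5→P4→P2→Base: 20+26+7+13+21+3 = 90
Base→P1→P4→P2→P3→P5→Base: 20+7+21+28+7+29 = 112
Base→P1→P4→P2→P5→P3→Base: 20+7+21+26+7+31 = 112
… (46 more)
Base→P1→P4→P5→P3→P2→Base: 20+7+13+7+28+3 = 78  ← best
The minimum is 78.
One optimal route: Base → P1 → P4 → P5 → P3 → P2 → Base (or its reverse).

Minimum total distance: 78 blocks.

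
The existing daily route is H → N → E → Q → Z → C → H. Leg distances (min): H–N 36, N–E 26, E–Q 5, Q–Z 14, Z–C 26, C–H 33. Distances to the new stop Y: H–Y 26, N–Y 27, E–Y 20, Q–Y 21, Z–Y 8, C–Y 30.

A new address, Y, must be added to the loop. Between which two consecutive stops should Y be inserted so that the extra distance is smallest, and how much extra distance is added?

Insertion cost between consecutive stops i–j is d(i,Y) + d(Y,j) − d(i,j):
  between H and N: 26 + 27 − 36 = 17
  between N and E: 27 + 20 − 26 = 21
  between E and Q: 20 + 21 − 5 = 36
  between Q and Z: 21 + 8 − 14 = 15
  between Z and C: 8 + 30 − 26 = 12
  between C and H: 30 + 26 − 33 = 23
Cheapest insertion is between Z and C, adding 12.
New total = 140 + 12 = 152.

Adding 12 min by placing Y on the Z–C leg.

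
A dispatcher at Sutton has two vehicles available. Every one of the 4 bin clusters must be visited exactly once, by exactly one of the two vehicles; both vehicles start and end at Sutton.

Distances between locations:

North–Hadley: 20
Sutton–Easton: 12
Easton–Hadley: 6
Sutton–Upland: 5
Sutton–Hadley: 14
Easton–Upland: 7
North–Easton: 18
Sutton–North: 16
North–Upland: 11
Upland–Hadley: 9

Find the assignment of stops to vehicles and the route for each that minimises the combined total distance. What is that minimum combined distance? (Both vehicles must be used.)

Check every non-empty split of the stops between the two vehicles; for each half take its own optimal tour:
  {North} + {Easton, Upland, Hadley}: 32 + 32 = 64
  {Easton} + {North, Upland, Hadley}: 24 + 50 = 74
  {North, Easton} + {Upland, Hadley}: 46 + 28 = 74
  {Upland} + {North, Easton, Hadley}: 10 + 54 = 64
  {North, Upland} + {Easton, Hadley}: 32 + 32 = 64
  {Easton, Upland} + {North, Hadley}: 24 + 50 = 74
  … (7 splits in total)
Best: vehicle 1 Sutton → North → Sutton = 32; vehicle 2 Sutton → Easton → Hadley → Upland → Sutton = 32; combined 64.

64 — the smallest possible combined total.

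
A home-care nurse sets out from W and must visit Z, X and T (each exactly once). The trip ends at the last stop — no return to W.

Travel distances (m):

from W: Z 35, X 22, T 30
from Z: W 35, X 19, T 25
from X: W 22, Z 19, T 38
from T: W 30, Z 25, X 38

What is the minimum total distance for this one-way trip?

There are 3! = 6 possible orderings.
W - Z - X - T: 35+19+38 = 92
W - Z - T - X: 35+25+38 = 98
W - X - Z - T: 22+19+25 = 66
W - X - T - Z: 22+38+25 = 85
W - T - Z - X: 30+25+19 = 74
W - T - X - Z: 30+38+19 = 87
The minimum is 66.
One shortest path: W → X → Z → T.

66 m — the minimum one-way total.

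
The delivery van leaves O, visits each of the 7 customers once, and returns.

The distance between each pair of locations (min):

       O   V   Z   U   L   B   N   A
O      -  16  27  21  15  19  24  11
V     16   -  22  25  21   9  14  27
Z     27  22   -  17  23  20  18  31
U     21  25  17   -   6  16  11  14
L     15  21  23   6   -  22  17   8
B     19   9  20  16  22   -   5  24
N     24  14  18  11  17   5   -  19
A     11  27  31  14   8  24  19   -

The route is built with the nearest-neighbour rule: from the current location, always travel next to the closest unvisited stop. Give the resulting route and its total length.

O → [A:11 / L:15 / V:16 / B:19 / U:21 / N:24 / Z:27] → A (11)
A → [L:8 / U:14 / N:19 / B:24 / V:27 / Z:31] → L (8)
L → [U:6 / N:17 / V:21 / B:22 / Z:23] → U (6)
U → [N:11 / B:16 / Z:17 / V:25] → N (11)
N → [B:5 / V:14 / Z:18] → B (5)
B → [V:9 / Z:20] → V (9)
V → [Z:22] → Z (22)
Return Z→O: 27.
Total = 11 + 8 + 6 + 11 + 5 + 9 + 22 + 27 = 99.

99 min along O → A → L → U → N → B → V → Z → O.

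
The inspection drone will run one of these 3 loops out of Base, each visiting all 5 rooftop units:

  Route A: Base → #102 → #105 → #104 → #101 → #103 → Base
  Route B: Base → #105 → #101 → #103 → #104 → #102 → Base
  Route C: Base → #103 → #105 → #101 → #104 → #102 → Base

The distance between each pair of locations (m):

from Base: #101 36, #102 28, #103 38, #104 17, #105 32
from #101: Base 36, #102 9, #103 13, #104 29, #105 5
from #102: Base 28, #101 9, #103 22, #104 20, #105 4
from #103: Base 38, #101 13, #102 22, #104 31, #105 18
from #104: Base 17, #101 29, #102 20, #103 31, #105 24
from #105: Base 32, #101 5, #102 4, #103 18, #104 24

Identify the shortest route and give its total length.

Route A: 28 + 4 + 24 + 29 + 13 + 38 = 136
Route B: 32 + 5 + 13 + 31 + 20 + 28 = 129
Route C: 38 + 18 + 5 + 29 + 20 + 28 = 138

129 m — Route B is the shortest.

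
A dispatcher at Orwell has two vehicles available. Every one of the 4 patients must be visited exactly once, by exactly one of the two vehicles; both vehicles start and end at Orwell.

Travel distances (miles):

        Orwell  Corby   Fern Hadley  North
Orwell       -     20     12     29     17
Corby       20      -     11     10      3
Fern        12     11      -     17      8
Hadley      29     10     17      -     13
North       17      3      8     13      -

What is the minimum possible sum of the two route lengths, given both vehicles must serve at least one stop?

Minimum combined distance: 83 miles.

There are 2^3 − 1 = 7 ways to divide the 4 stops into two non-empty groups. For each, the best each vehicle can do is its own shortest tour through its group:
  {Corby} + {Fern, Hadley, North}: 40 + 59 = 99
  {Fern} + {Corby, Hadley, North}: 24 + 59 = 83
  {Corby, Fern} + {Hadley, North}: 43 + 59 = 102
  {Hadley} + {Corby, Fern, North}: 58 + 43 = 101
  {Corby, Hadley} + {Fern, North}: 59 + 37 = 96
  {Fern, Hadley} + {Corby, North}: 58 + 40 = 98
  … (7 splits in total)
Best: vehicle 1 Orwell → Fern → Orwell = 24; vehicle 2 Orwell → Hadley → Corby → North → Orwell = 59; combined 83.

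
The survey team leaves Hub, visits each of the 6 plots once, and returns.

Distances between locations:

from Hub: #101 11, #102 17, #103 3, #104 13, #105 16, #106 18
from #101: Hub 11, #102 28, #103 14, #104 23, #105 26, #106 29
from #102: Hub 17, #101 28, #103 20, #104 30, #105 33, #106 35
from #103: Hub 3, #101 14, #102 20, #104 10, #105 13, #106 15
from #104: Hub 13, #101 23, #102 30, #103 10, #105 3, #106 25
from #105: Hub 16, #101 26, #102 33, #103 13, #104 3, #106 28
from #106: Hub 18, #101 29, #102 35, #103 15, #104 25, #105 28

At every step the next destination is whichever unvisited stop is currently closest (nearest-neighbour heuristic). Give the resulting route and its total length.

Nearest-neighbour total = 123; route Hub → #103 → #104 → #105 → #101 → #102 → #106 → Hub.

Hub → [#103:3 / #101:11 / #104:13 / #105:16 / #102:17 / #106:18] → #103 (3)
#103 → [#104:10 / #105:13 / #101:14 / #106:15 / #102:20] → #104 (10)
#104 → [#105:3 / #101:23 / #106:25 / #102:30] → #105 (3)
#105 → [#101:26 / #106:28 / #102:33] → #101 (26)
#101 → [#102:28 / #106:29] → #102 (28)
#102 → [#106:35] → #106 (35)
Return #106→Hub: 18.
Total = 3 + 10 + 3 + 26 + 28 + 35 + 18 = 123.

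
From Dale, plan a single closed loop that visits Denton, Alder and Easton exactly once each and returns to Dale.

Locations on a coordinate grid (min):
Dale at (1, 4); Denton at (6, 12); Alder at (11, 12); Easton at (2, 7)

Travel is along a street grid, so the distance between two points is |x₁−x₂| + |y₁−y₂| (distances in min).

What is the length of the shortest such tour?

There are 3 distinct closed tours to check (reversals are equivalent).
Dale-Denton-Alder-Easton-Dale: 13+5+14+4 = 36
Dale-Denton-Easton-Alder-Dale: 13+9+14+18 = 54
Dale-Alder-Denton-Easton-Dale: 18+5+9+4 = 36
The minimum is 36.
One optimal route: Dale → Denton → Alder → Easton → Dale (or its reverse).

Minimum total distance: 36 min.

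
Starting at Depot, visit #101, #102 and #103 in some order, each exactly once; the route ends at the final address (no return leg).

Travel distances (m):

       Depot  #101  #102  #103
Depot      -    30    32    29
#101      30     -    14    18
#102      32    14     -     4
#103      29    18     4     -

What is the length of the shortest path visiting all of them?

47 m — the minimum one-way total.

There are 3! = 6 possible orderings.
Depot→#101→#102→#103: 30+14+4 = 48
Depot→#101→#103→#102: 30+18+4 = 52
Depot→#102→#101→#103: 32+14+18 = 64
Depot→#102→#103→#101: 32+4+18 = 54
Depot→#103→#101→#102: 29+18+14 = 61
Depot→#103→#102→#101: 29+4+14 = 47
The minimum is 47.
One shortest path: Depot → #103 → #102 → #101.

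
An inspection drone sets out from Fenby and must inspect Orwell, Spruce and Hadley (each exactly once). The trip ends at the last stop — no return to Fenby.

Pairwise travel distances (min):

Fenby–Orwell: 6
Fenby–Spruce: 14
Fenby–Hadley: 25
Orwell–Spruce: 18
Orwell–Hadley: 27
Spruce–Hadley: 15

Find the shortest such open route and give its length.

Shortest open route: 39 min.

There are 3! = 6 possible orderings.
Fenby → Orwell → Spruce → Hadley: 6+18+15 = 39
Fenby → Orwell → Hadley → Spruce: 6+27+15 = 48
Fenby → Spruce → Orwell → Hadley: 14+18+27 = 59
Fenby → Spruce → Hadley → Orwell: 14+15+27 = 56
Fenby → Hadley → Orwell → Spruce: 25+27+18 = 70
Fenby → Hadley → Spruce → Orwell: 25+15+18 = 58
The minimum is 39.
One shortest path: Fenby → Orwell → Spruce → Hadley.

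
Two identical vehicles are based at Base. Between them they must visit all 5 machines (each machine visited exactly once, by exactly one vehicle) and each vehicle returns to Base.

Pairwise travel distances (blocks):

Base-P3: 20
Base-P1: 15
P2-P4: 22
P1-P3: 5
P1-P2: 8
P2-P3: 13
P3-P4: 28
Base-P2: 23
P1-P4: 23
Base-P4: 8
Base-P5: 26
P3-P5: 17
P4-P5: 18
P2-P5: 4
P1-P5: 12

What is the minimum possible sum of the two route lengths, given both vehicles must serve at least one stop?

79 blocks — the smallest possible combined total.

Check every non-empty split of the stops between the two vehicles; for each half take its own optimal tour:
  {P1} + {P2, P3, P4, P5}: 30 + 63 = 93
  {P2} + {P1, P3, P4, P5}: 46 + 63 = 109
  {P1, P2} + {P3, P4, P5}: 46 + 63 = 109
  {P3} + {P1, P2, P4, P5}: 40 + 53 = 93
  {P1, P3} + {P2, P4, P5}: 40 + 53 = 93
  {P2, P3} + {P1, P4, P5}: 56 + 53 = 109
  … (15 splits in total)
  {P4} + {P1, P2, P3, P5}: 16 + 63 = 79  ← best
Best: vehicle 1 Base → P4 → Base = 16; vehicle 2 Base → P1 → P3 → P2 → P5 → Base = 63; combined 79.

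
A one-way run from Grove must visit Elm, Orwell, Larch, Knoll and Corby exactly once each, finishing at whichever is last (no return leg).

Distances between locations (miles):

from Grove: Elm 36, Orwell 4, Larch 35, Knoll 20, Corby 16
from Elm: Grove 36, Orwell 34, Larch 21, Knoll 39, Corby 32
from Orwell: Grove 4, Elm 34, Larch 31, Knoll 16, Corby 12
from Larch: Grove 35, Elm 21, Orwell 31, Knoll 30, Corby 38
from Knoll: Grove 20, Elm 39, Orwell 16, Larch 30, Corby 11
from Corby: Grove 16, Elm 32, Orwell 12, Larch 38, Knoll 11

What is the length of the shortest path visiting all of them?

Shortest open route: 78 miles.

There are 5! = 120 possible orderings.
Grove - Elm - Orwell - Larch - Knoll - Corby: 36+34+31+30+11 = 142
Grove - Elm - Orwell - Larch - Corby - Knoll: 36+34+31+38+11 = 150
Grove - Elm - Orwell - Knoll - Larch - Corby: 36+34+16+30+38 = 154
Grove - Elm - Orwell - Knoll - Corby - Larch: 36+34+16+11+38 = 135
Grove - Elm - Orwell - Corby - Larch - Knoll: 36+34+12+38+30 = 150
Grove - Elm - Orwell - Corby - Knoll - Larch: 36+34+12+11+30 = 123
Grove - Elm - Larch - Orwell - Knoll - Corby: 36+21+31+16+11 = 115
Grove - Elm - Larch - Orwell - Corby - Knoll: 36+21+31+12+11 = 111
Grove - Elm - Larch - Knoll - Orwell - Corby: 36+21+30+16+12 = 115
Grove - Elm - Larch - Knoll - Corby - Orwell: 36+21+30+11+12 = 110
Grove - Elm - Larch - Corby - Orwell - Knoll: 36+21+38+12+16 = 123
Grove - Elm - Larch - Corby - Knoll - Orwell: 36+21+38+11+16 = 122
Grove - Elm - Knoll - Orwell - Larch - Corby: 36+39+16+31+38 = 160
Grove - Elm - Knoll - Orwell - Corby - Larch: 36+39+16+12+38 = 141
… (106 more)
Grove - Orwell - Corby - Knoll - Larch - Elm: 4+12+11+30+21 = 78  ← best
The minimum is 78.
One shortest path: Grove → Orwell → Corby → Knoll → Larch → Elm.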